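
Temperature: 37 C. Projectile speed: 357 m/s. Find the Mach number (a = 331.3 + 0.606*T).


a = 331.3 + 0.606*(37) = 353.722 m/s
M = v/a = 357/353.722 = 1.009

1.009


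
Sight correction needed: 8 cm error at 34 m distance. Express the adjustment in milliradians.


1 mrad subtends 1 cm per 10 m of range, so adj = error_cm / (dist_m / 10) = 8 / (34/10) = 2.353 mrad

2.353 mrad


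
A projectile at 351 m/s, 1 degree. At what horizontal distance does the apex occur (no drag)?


R = v0^2*sin(2*theta)/g = 351^2*sin(2*1°)/9.81 = 438.293 m
apex_dist = R/2 = 438.293/2 = 219.1 m

219.1 m


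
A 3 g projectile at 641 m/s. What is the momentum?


p = m*v = 0.003*641 = 1.923 kg·m/s

1.923 kg·m/s


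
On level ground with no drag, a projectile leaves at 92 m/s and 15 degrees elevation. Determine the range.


R = v0^2 * sin(2*theta) / g = 92^2 * sin(2*15°) / 9.81 = 431.4 m

431.4 m


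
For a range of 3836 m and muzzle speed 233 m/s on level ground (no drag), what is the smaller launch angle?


sin(2*theta) = R*g/v0^2 = 3836*9.81/233^2 = 0.693164, theta = arcsin(0.693164)/2 = 21.94°

21.94 degrees


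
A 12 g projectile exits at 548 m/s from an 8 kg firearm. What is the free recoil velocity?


v_recoil = m_p * v_p / m_gun = 0.012 * 548 / 8 = 0.822 m/s

0.822 m/s


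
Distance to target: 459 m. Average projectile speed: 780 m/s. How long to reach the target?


t = d/v = 459/780 = 0.5885 s

0.5885 s


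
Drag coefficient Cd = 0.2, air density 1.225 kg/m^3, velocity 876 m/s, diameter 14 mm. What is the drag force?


A = pi*(d/2)^2 = pi*(14/2000)^2 = 1.53938e-04 m^2
Fd = 0.5*Cd*rho*A*v^2 = 0.5*0.2*1.225*1.53938e-04*876^2 = 14.47 N

14.47 N


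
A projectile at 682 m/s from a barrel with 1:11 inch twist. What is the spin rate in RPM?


twist_m = 11*0.0254 = 0.2794 m
spin = v/twist = 682/0.2794 = 2440.945 rev/s
RPM = spin*60 = 2440.945*60 ≈ 146457 RPM

146457 RPM


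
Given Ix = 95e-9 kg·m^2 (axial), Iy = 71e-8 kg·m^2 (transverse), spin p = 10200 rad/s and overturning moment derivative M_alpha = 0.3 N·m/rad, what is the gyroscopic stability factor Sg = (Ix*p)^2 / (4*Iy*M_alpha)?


Sg = Ix^2 * p^2 / (4 * Iy * M_alpha) = (95e-9)^2 * 10200^2 / (4 * 71e-8 * 0.3) = 1.102

1.102


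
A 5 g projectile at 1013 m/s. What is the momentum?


p = m*v = 0.005*1013 = 5.065 kg·m/s

5.065 kg·m/s


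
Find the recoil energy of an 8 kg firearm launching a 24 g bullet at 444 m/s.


v_r = m_p*v_p/m_gun = 0.024*444/8 = 1.332 m/s, E_r = 0.5*m_gun*v_r^2 = 0.5*8*1.332^2 = 7.097 J

7.097 J


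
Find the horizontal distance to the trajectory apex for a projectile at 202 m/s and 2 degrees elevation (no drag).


R = v0^2*sin(2*theta)/g = 202^2*sin(2*2°)/9.81 = 290.147 m
apex_dist = R/2 = 290.147/2 = 145.1 m

145.1 m


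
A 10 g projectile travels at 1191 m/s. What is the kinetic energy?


E = 0.5*m*v^2 = 0.5*0.01*1191^2 = 7092 J

7092 J


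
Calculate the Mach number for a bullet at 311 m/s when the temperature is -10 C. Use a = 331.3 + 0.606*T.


a = 331.3 + 0.606*(-10) = 325.24 m/s
M = v/a = 311/325.24 = 0.9562

0.9562


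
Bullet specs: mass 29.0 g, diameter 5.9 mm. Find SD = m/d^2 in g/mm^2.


SD = m/d^2 = 29.0/5.9^2 = 0.8331 g/mm^2

0.8331 g/mm^2


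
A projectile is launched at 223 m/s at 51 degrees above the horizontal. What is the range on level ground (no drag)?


R = v0^2 * sin(2*theta) / g = 223^2 * sin(2*51°) / 9.81 = 4958 m

4958 m


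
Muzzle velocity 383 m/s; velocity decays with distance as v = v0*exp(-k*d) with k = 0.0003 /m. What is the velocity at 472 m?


v = v0*exp(-k*d) = 383*exp(-0.0003*472) = 332.4 m/s

332.4 m/s


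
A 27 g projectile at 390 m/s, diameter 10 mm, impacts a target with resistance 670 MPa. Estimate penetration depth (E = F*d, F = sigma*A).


A = pi*(d/2)^2 = pi*(10/2)^2 = 78.5398 mm^2
E = 0.5*m*v^2 = 0.5*0.027*390^2 = 2053.35 J
depth = E/(sigma*A) = 2053.35 J / (670 MPa * 78.5398 mm^2) = 2053.35/(670 * 78.5398) m = 0.039021 m ≈ 39.02 mm

39.02 mm


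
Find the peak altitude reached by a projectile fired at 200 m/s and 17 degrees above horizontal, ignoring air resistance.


H = (v0*sin(theta))^2 / (2g) = (200*sin(17°))^2 / (2*9.81) = 174.3 m

174.3 m


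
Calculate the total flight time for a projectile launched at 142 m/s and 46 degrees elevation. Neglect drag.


T = 2*v0*sin(theta)/g = 2*142*sin(46°)/9.81 = 20.82 s

20.82 s


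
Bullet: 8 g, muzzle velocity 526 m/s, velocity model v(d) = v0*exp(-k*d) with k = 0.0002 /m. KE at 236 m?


v = v0*exp(-k*d) = 526*exp(-0.0002*236) = 501.75 m/s
E = 0.5*m*v^2 = 0.5*0.008*501.75^2 = 1007 J

1007 J


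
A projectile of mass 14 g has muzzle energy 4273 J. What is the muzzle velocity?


v = sqrt(2*E/m) = sqrt(2*4273/0.014) = 781.3 m/s

781.3 m/s


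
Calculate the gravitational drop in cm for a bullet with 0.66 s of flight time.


drop = 0.5*g*t^2 = 0.5*9.81*0.66^2 = 2.13662 m ≈ 213.7 cm

213.7 cm


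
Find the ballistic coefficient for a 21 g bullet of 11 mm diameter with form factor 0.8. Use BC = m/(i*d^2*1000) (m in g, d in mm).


BC = m/(i*d^2*1000) = 21/(0.8 * 11^2 * 1000) = 0.0002169

0.0002169


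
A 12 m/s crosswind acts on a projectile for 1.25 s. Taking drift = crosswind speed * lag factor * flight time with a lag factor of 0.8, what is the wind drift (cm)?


drift = v_wind * lag * t = 12 * 0.8 * 1.25 = 12 m ≈ 1200 cm

1200 cm


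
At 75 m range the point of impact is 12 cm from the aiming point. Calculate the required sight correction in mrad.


1 mrad subtends 1 cm per 10 m of range, so adj = error_cm / (dist_m / 10) = 12 / (75/10) = 1.6 mrad

1.6 mrad


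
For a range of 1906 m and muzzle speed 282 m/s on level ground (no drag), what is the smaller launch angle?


sin(2*theta) = R*g/v0^2 = 1906*9.81/282^2 = 0.235122, theta = arcsin(0.235122)/2 = 6.799°

6.799 degrees


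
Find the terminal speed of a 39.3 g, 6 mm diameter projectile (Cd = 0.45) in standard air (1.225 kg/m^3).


A = pi*(d/2)^2 = pi*(6/2000)^2 = 2.82743e-05 m^2
vt = sqrt(2mg/(Cd*rho*A)) = sqrt(2*0.0393*9.81/(0.45 * 1.225 * 2.82743e-05)) = 222.4 m/s

222.4 m/s


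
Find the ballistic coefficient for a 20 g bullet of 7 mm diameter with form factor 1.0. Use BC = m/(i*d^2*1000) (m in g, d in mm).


BC = m/(i*d^2*1000) = 20/(1.0 * 7^2 * 1000) = 0.0004082

0.0004082


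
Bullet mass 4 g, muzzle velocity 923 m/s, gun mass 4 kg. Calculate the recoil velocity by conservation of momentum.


v_recoil = m_p * v_p / m_gun = 0.004 * 923 / 4 = 0.923 m/s

0.923 m/s


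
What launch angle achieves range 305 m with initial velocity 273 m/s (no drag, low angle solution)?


sin(2*theta) = R*g/v0^2 = 305*9.81/273^2 = 0.0401461, theta = arcsin(0.0401461)/2 = 1.15°

1.15 degrees


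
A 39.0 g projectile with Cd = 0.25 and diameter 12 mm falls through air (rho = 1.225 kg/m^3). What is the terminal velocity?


A = pi*(d/2)^2 = pi*(12/2000)^2 = 1.13097e-04 m^2
vt = sqrt(2mg/(Cd*rho*A)) = sqrt(2*0.039*9.81/(0.25 * 1.225 * 1.13097e-04)) = 148.6 m/s

148.6 m/s


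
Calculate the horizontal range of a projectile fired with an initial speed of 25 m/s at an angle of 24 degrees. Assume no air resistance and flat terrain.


R = v0^2 * sin(2*theta) / g = 25^2 * sin(2*24°) / 9.81 = 47.35 m

47.35 m


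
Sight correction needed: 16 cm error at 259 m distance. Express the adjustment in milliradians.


1 mrad subtends 1 cm per 10 m of range, so adj = error_cm / (dist_m / 10) = 16 / (259/10) = 0.6178 mrad

0.6178 mrad


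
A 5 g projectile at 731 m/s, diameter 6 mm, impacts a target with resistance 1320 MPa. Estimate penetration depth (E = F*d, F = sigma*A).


A = pi*(d/2)^2 = pi*(6/2)^2 = 28.2743 mm^2
E = 0.5*m*v^2 = 0.5*0.005*731^2 = 1335.9 J
depth = E/(sigma*A) = 1335.9 J / (1320 MPa * 28.2743 mm^2) = 1335.9/(1320 * 28.2743) m = 0.0357939 m ≈ 35.79 mm

35.79 mm


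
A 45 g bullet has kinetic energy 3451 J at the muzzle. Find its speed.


v = sqrt(2*E/m) = sqrt(2*3451/0.045) = 391.6 m/s

391.6 m/s


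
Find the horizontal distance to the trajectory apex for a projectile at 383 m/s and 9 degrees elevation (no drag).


R = v0^2*sin(2*theta)/g = 383^2*sin(2*9°)/9.81 = 4620.73 m
apex_dist = R/2 = 4620.73/2 = 2310 m

2310 m


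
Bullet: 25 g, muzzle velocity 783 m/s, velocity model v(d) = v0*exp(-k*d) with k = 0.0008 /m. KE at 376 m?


v = v0*exp(-k*d) = 783*exp(-0.0008*376) = 579.597 m/s
E = 0.5*m*v^2 = 0.5*0.025*579.597^2 = 4199 J

4199 J


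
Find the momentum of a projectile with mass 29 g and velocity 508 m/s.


p = m*v = 0.029*508 = 14.73 kg·m/s

14.73 kg·m/s


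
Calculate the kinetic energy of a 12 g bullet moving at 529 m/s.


E = 0.5*m*v^2 = 0.5*0.012*529^2 = 1679 J

1679 J


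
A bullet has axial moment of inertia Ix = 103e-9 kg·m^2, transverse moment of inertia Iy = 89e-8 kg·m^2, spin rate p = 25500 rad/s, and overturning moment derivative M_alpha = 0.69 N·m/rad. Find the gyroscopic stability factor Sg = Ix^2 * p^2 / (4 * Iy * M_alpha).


Sg = Ix^2 * p^2 / (4 * Iy * M_alpha) = (103e-9)^2 * 25500^2 / (4 * 89e-8 * 0.69) = 2.808

2.808


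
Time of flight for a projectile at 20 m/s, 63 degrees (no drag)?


T = 2*v0*sin(theta)/g = 2*20*sin(63°)/9.81 = 3.633 s

3.633 s


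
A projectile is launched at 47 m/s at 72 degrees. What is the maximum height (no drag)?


H = (v0*sin(theta))^2 / (2g) = (47*sin(72°))^2 / (2*9.81) = 101.8 m

101.8 m


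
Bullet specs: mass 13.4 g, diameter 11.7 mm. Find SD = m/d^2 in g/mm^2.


SD = m/d^2 = 13.4/11.7^2 = 0.09789 g/mm^2

0.09789 g/mm^2


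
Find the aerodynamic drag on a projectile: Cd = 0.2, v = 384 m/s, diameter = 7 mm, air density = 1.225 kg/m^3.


A = pi*(d/2)^2 = pi*(7/2000)^2 = 3.84845e-05 m^2
Fd = 0.5*Cd*rho*A*v^2 = 0.5*0.2*1.225*3.84845e-05*384^2 = 0.6952 N

0.6952 N


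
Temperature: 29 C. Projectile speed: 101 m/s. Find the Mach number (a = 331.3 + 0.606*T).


a = 331.3 + 0.606*(29) = 348.874 m/s
M = v/a = 101/348.874 = 0.2895

0.2895


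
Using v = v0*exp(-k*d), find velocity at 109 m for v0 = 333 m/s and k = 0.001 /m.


v = v0*exp(-k*d) = 333*exp(-0.001*109) = 298.6 m/s

298.6 m/s


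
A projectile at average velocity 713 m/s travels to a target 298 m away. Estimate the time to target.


t = d/v = 298/713 = 0.418 s

0.418 s


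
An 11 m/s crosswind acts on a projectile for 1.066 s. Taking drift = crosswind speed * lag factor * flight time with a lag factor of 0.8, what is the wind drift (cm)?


drift = v_wind * lag * t = 11 * 0.8 * 1.066 = 9.3808 m ≈ 938.1 cm

938.1 cm


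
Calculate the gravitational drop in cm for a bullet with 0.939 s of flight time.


drop = 0.5*g*t^2 = 0.5*9.81*0.939^2 = 4.32484 m ≈ 432.5 cm

432.5 cm


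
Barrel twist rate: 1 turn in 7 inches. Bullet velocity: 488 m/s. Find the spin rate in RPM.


twist_m = 7*0.0254 = 0.1778 m
spin = v/twist = 488/0.1778 = 2744.657 rev/s
RPM = spin*60 = 2744.657*60 ≈ 164679 RPM

164679 RPM


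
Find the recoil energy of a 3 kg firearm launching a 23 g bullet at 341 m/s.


v_r = m_p*v_p/m_gun = 0.023*341/3 = 2.61433 m/s, E_r = 0.5*m_gun*v_r^2 = 0.5*3*2.61433^2 = 10.25 J

10.25 J


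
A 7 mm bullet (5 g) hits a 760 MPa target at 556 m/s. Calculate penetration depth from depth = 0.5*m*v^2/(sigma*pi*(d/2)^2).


A = pi*(d/2)^2 = pi*(7/2)^2 = 38.4845 mm^2
E = 0.5*m*v^2 = 0.5*0.005*556^2 = 772.84 J
depth = E/(sigma*A) = 772.84 J / (760 MPa * 38.4845 mm^2) = 772.84/(760 * 38.4845) m = 0.0264235 m ≈ 26.42 mm

26.42 mm


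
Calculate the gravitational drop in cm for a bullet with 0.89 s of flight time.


drop = 0.5*g*t^2 = 0.5*9.81*0.89^2 = 3.88525 m ≈ 388.5 cm

388.5 cm


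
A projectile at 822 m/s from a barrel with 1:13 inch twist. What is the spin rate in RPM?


twist_m = 13*0.0254 = 0.3302 m
spin = v/twist = 822/0.3302 = 2489.4 rev/s
RPM = spin*60 = 2489.4*60 ≈ 149364 RPM

149364 RPM


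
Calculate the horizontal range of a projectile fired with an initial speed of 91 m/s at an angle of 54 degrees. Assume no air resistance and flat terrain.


R = v0^2 * sin(2*theta) / g = 91^2 * sin(2*54°) / 9.81 = 802.8 m

802.8 m


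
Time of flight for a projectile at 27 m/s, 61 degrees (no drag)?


T = 2*v0*sin(theta)/g = 2*27*sin(61°)/9.81 = 4.814 s

4.814 s


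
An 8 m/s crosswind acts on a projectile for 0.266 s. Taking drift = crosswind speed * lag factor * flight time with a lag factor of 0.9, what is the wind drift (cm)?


drift = v_wind * lag * t = 8 * 0.9 * 0.266 = 1.9152 m ≈ 191.5 cm

191.5 cm


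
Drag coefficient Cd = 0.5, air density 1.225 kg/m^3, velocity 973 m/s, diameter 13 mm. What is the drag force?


A = pi*(d/2)^2 = pi*(13/2000)^2 = 1.32732e-04 m^2
Fd = 0.5*Cd*rho*A*v^2 = 0.5*0.5*1.225*1.32732e-04*973^2 = 38.48 N

38.48 N


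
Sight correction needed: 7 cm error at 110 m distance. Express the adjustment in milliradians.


1 mrad subtends 1 cm per 10 m of range, so adj = error_cm / (dist_m / 10) = 7 / (110/10) = 0.6364 mrad

0.6364 mrad


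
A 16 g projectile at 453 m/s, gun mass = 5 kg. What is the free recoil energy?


v_r = m_p*v_p/m_gun = 0.016*453/5 = 1.4496 m/s, E_r = 0.5*m_gun*v_r^2 = 0.5*5*1.4496^2 = 5.253 J

5.253 J


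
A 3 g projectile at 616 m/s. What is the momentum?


p = m*v = 0.003*616 = 1.848 kg·m/s

1.848 kg·m/s


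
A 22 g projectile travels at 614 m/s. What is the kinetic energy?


E = 0.5*m*v^2 = 0.5*0.022*614^2 = 4147 J

4147 J


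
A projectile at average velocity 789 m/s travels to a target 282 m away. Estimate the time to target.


t = d/v = 282/789 = 0.3574 s

0.3574 s


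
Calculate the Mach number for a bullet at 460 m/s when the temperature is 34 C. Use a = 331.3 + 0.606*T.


a = 331.3 + 0.606*(34) = 351.904 m/s
M = v/a = 460/351.904 = 1.307

1.307


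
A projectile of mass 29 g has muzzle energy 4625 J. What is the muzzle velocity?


v = sqrt(2*E/m) = sqrt(2*4625/0.029) = 564.8 m/s

564.8 m/s


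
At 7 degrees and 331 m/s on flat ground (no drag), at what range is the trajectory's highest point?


R = v0^2*sin(2*theta)/g = 331^2*sin(2*7°)/9.81 = 2701.86 m
apex_dist = R/2 = 2701.86/2 = 1351 m

1351 m


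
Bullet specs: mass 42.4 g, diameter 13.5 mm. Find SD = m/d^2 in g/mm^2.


SD = m/d^2 = 42.4/13.5^2 = 0.2326 g/mm^2

0.2326 g/mm^2


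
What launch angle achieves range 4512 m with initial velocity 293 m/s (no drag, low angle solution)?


sin(2*theta) = R*g/v0^2 = 4512*9.81/293^2 = 0.515588, theta = arcsin(0.515588)/2 = 15.52°

15.52 degrees


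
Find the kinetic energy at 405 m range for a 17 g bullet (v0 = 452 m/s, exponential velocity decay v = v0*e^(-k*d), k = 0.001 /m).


v = v0*exp(-k*d) = 452*exp(-0.001*405) = 301.474 m/s
E = 0.5*m*v^2 = 0.5*0.017*301.474^2 = 772.5 J

772.5 J


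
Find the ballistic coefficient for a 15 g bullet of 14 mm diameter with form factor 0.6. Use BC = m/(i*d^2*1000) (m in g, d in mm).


BC = m/(i*d^2*1000) = 15/(0.6 * 14^2 * 1000) = 0.0001276

0.0001276


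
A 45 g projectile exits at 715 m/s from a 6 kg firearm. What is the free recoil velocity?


v_recoil = m_p * v_p / m_gun = 0.045 * 715 / 6 = 5.362 m/s

5.362 m/s


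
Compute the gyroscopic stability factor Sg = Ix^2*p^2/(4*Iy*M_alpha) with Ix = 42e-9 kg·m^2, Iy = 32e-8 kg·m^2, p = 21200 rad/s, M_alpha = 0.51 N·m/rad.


Sg = Ix^2 * p^2 / (4 * Iy * M_alpha) = (42e-9)^2 * 21200^2 / (4 * 32e-8 * 0.51) = 1.214

1.214


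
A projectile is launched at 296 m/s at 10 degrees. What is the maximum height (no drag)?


H = (v0*sin(theta))^2 / (2g) = (296*sin(10°))^2 / (2*9.81) = 134.7 m

134.7 m


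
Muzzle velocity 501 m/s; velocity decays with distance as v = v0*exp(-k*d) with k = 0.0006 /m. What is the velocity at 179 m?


v = v0*exp(-k*d) = 501*exp(-0.0006*179) = 450 m/s

450 m/s


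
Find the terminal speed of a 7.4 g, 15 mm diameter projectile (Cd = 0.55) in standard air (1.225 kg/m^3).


A = pi*(d/2)^2 = pi*(15/2000)^2 = 1.76715e-04 m^2
vt = sqrt(2mg/(Cd*rho*A)) = sqrt(2*0.0074*9.81/(0.55 * 1.225 * 1.76715e-04)) = 34.92 m/s

34.92 m/s


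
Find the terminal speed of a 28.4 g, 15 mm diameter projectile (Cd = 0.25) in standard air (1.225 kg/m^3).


A = pi*(d/2)^2 = pi*(15/2000)^2 = 1.76715e-04 m^2
vt = sqrt(2mg/(Cd*rho*A)) = sqrt(2*0.0284*9.81/(0.25 * 1.225 * 1.76715e-04)) = 101.5 m/s

101.5 m/s


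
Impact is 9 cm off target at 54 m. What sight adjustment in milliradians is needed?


1 mrad subtends 1 cm per 10 m of range, so adj = error_cm / (dist_m / 10) = 9 / (54/10) = 1.667 mrad

1.667 mrad


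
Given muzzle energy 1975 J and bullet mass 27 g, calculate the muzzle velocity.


v = sqrt(2*E/m) = sqrt(2*1975/0.027) = 382.5 m/s

382.5 m/s


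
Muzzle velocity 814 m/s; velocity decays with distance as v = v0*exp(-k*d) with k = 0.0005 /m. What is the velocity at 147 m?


v = v0*exp(-k*d) = 814*exp(-0.0005*147) = 756.3 m/s

756.3 m/s


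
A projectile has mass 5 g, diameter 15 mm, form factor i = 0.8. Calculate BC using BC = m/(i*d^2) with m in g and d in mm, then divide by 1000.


BC = m/(i*d^2*1000) = 5/(0.8 * 15^2 * 1000) = 2.778e-05

2.778e-05


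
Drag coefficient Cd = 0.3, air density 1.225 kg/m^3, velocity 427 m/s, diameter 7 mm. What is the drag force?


A = pi*(d/2)^2 = pi*(7/2000)^2 = 3.84845e-05 m^2
Fd = 0.5*Cd*rho*A*v^2 = 0.5*0.3*1.225*3.84845e-05*427^2 = 1.289 N

1.289 N


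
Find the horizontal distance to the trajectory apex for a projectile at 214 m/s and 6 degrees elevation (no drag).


R = v0^2*sin(2*theta)/g = 214^2*sin(2*6°)/9.81 = 970.594 m
apex_dist = R/2 = 970.594/2 = 485.3 m

485.3 m


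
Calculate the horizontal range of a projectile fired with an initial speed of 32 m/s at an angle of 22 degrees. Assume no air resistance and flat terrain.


R = v0^2 * sin(2*theta) / g = 32^2 * sin(2*22°) / 9.81 = 72.51 m

72.51 m


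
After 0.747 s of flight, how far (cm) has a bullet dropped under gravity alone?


drop = 0.5*g*t^2 = 0.5*9.81*0.747^2 = 2.73703 m ≈ 273.7 cm

273.7 cm


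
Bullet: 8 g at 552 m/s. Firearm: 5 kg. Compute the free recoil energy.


v_r = m_p*v_p/m_gun = 0.008*552/5 = 0.8832 m/s, E_r = 0.5*m_gun*v_r^2 = 0.5*5*0.8832^2 = 1.95 J

1.95 J


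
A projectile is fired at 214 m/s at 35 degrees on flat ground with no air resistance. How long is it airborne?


T = 2*v0*sin(theta)/g = 2*214*sin(35°)/9.81 = 25.02 s

25.02 s


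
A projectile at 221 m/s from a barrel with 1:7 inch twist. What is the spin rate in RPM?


twist_m = 7*0.0254 = 0.1778 m
spin = v/twist = 221/0.1778 = 1242.97 rev/s
RPM = spin*60 = 1242.97*60 ≈ 74578 RPM

74578 RPM


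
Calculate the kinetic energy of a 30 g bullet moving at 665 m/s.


E = 0.5*m*v^2 = 0.5*0.03*665^2 = 6633 J

6633 J


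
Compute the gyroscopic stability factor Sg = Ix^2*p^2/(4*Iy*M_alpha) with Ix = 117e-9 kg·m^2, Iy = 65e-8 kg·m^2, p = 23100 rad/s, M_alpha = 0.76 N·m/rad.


Sg = Ix^2 * p^2 / (4 * Iy * M_alpha) = (117e-9)^2 * 23100^2 / (4 * 65e-8 * 0.76) = 3.697

3.697


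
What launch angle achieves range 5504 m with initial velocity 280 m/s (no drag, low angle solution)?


sin(2*theta) = R*g/v0^2 = 5504*9.81/280^2 = 0.688702, theta = arcsin(0.688702)/2 = 21.76°

21.76 degrees


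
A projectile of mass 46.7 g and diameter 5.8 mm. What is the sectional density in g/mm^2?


SD = m/d^2 = 46.7/5.8^2 = 1.388 g/mm^2

1.388 g/mm^2


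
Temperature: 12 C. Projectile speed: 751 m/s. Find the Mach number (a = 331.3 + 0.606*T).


a = 331.3 + 0.606*(12) = 338.572 m/s
M = v/a = 751/338.572 = 2.218

2.218


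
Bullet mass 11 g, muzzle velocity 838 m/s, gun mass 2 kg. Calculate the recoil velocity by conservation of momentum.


v_recoil = m_p * v_p / m_gun = 0.011 * 838 / 2 = 4.609 m/s

4.609 m/s


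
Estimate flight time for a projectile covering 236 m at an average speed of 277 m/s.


t = d/v = 236/277 = 0.852 s

0.852 s


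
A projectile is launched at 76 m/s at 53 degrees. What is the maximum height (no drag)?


H = (v0*sin(theta))^2 / (2g) = (76*sin(53°))^2 / (2*9.81) = 187.8 m

187.8 m


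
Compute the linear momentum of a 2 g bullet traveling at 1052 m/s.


p = m*v = 0.002*1052 = 2.104 kg·m/s

2.104 kg·m/s


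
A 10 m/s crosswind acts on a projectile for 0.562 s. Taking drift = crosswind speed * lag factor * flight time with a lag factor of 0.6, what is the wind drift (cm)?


drift = v_wind * lag * t = 10 * 0.6 * 0.562 = 3.372 m ≈ 337.2 cm

337.2 cm


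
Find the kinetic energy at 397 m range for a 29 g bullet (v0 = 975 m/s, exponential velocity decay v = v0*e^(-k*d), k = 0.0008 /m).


v = v0*exp(-k*d) = 975*exp(-0.0008*397) = 709.697 m/s
E = 0.5*m*v^2 = 0.5*0.029*709.697^2 = 7303 J

7303 J


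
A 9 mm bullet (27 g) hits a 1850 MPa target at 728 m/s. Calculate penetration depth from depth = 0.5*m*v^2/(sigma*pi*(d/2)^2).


A = pi*(d/2)^2 = pi*(9/2)^2 = 63.6173 mm^2
E = 0.5*m*v^2 = 0.5*0.027*728^2 = 7154.78 J
depth = E/(sigma*A) = 7154.78 J / (1850 MPa * 63.6173 mm^2) = 7154.78/(1850 * 63.6173) m = 0.0607925 m ≈ 60.79 mm

60.79 mm


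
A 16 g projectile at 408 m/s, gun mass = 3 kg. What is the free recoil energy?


v_r = m_p*v_p/m_gun = 0.016*408/3 = 2.176 m/s, E_r = 0.5*m_gun*v_r^2 = 0.5*3*2.176^2 = 7.102 J

7.102 J


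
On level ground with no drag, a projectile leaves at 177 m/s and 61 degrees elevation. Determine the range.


R = v0^2 * sin(2*theta) / g = 177^2 * sin(2*61°) / 9.81 = 2708 m

2708 m


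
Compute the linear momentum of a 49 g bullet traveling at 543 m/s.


p = m*v = 0.049*543 = 26.61 kg·m/s

26.61 kg·m/s


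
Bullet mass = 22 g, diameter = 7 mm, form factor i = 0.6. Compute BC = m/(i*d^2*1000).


BC = m/(i*d^2*1000) = 22/(0.6 * 7^2 * 1000) = 0.0007483

0.0007483


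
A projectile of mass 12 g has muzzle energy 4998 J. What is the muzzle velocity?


v = sqrt(2*E/m) = sqrt(2*4998/0.012) = 912.7 m/s

912.7 m/s


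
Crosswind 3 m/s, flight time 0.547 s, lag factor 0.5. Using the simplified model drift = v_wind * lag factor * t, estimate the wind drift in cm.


drift = v_wind * lag * t = 3 * 0.5 * 0.547 = 0.8205 m ≈ 82.05 cm

82.05 cm


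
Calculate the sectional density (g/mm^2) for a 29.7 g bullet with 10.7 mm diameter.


SD = m/d^2 = 29.7/10.7^2 = 0.2594 g/mm^2

0.2594 g/mm^2


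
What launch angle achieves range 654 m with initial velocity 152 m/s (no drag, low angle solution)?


sin(2*theta) = R*g/v0^2 = 654*9.81/152^2 = 0.27769, theta = arcsin(0.27769)/2 = 8.061°

8.061 degrees


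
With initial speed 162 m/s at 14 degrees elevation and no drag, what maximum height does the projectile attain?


H = (v0*sin(theta))^2 / (2g) = (162*sin(14°))^2 / (2*9.81) = 78.29 m

78.29 m


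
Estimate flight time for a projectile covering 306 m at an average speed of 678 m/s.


t = d/v = 306/678 = 0.4513 s

0.4513 s


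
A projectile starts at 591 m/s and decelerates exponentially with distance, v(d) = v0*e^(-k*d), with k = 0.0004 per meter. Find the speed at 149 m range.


v = v0*exp(-k*d) = 591*exp(-0.0004*149) = 556.8 m/s

556.8 m/s


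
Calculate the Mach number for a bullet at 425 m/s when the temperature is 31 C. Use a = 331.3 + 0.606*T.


a = 331.3 + 0.606*(31) = 350.086 m/s
M = v/a = 425/350.086 = 1.214

1.214


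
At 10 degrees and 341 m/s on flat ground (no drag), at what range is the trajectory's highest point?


R = v0^2*sin(2*theta)/g = 341^2*sin(2*10°)/9.81 = 4054.07 m
apex_dist = R/2 = 4054.07/2 = 2027 m

2027 m


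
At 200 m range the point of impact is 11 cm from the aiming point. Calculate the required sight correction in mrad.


1 mrad subtends 1 cm per 10 m of range, so adj = error_cm / (dist_m / 10) = 11 / (200/10) = 0.55 mrad

0.55 mrad


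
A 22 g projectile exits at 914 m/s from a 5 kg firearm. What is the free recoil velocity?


v_recoil = m_p * v_p / m_gun = 0.022 * 914 / 5 = 4.022 m/s

4.022 m/s


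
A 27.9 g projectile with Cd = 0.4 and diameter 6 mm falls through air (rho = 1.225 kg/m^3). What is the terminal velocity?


A = pi*(d/2)^2 = pi*(6/2000)^2 = 2.82743e-05 m^2
vt = sqrt(2mg/(Cd*rho*A)) = sqrt(2*0.0279*9.81/(0.4 * 1.225 * 2.82743e-05)) = 198.8 m/s

198.8 m/s


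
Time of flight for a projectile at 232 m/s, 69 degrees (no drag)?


T = 2*v0*sin(theta)/g = 2*232*sin(69°)/9.81 = 44.16 s

44.16 s


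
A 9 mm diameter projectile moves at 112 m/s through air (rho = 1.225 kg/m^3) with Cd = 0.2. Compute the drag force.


A = pi*(d/2)^2 = pi*(9/2000)^2 = 6.36173e-05 m^2
Fd = 0.5*Cd*rho*A*v^2 = 0.5*0.2*1.225*6.36173e-05*112^2 = 0.09776 N

0.09776 N


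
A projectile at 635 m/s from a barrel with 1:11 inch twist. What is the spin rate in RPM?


twist_m = 11*0.0254 = 0.2794 m
spin = v/twist = 635/0.2794 = 2272.727 rev/s
RPM = spin*60 = 2272.727*60 ≈ 136364 RPM

136364 RPM


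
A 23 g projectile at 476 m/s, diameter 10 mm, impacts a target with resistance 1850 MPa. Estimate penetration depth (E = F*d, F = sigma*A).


A = pi*(d/2)^2 = pi*(10/2)^2 = 78.5398 mm^2
E = 0.5*m*v^2 = 0.5*0.023*476^2 = 2605.62 J
depth = E/(sigma*A) = 2605.62 J / (1850 MPa * 78.5398 mm^2) = 2605.62/(1850 * 78.5398) m = 0.0179329 m ≈ 17.93 mm

17.93 mm


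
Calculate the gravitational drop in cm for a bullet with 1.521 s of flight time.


drop = 0.5*g*t^2 = 0.5*9.81*1.521^2 = 11.3474 m ≈ 1135 cm

1135 cm


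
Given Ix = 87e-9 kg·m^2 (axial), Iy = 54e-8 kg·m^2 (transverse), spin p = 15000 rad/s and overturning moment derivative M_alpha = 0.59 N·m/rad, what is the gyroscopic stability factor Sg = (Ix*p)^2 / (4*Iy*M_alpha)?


Sg = Ix^2 * p^2 / (4 * Iy * M_alpha) = (87e-9)^2 * 15000^2 / (4 * 54e-8 * 0.59) = 1.336

1.336


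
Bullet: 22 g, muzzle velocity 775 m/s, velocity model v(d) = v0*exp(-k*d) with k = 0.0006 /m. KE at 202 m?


v = v0*exp(-k*d) = 775*exp(-0.0006*202) = 686.539 m/s
E = 0.5*m*v^2 = 0.5*0.022*686.539^2 = 5185 J

5185 J


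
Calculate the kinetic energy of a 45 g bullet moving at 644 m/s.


E = 0.5*m*v^2 = 0.5*0.045*644^2 = 9332 J

9332 J


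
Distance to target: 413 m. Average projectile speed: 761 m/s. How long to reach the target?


t = d/v = 413/761 = 0.5427 s

0.5427 s


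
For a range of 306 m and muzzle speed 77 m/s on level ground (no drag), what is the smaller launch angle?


sin(2*theta) = R*g/v0^2 = 306*9.81/77^2 = 0.506301, theta = arcsin(0.506301)/2 = 15.21°

15.21 degrees


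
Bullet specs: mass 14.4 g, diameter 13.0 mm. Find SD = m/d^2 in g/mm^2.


SD = m/d^2 = 14.4/13.0^2 = 0.08521 g/mm^2

0.08521 g/mm^2


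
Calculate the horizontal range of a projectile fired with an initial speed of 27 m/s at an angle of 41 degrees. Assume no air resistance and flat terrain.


R = v0^2 * sin(2*theta) / g = 27^2 * sin(2*41°) / 9.81 = 73.59 m

73.59 m


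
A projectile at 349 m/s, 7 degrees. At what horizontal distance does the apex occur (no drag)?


R = v0^2*sin(2*theta)/g = 349^2*sin(2*7°)/9.81 = 3003.7 m
apex_dist = R/2 = 3003.7/2 = 1502 m

1502 m


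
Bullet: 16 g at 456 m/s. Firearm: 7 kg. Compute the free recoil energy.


v_r = m_p*v_p/m_gun = 0.016*456/7 = 1.04229 m/s, E_r = 0.5*m_gun*v_r^2 = 0.5*7*1.04229^2 = 3.802 J

3.802 J


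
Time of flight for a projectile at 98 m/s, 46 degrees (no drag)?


T = 2*v0*sin(theta)/g = 2*98*sin(46°)/9.81 = 14.37 s

14.37 s


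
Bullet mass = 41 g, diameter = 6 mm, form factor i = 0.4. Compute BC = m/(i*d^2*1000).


BC = m/(i*d^2*1000) = 41/(0.4 * 6^2 * 1000) = 0.002847

0.002847


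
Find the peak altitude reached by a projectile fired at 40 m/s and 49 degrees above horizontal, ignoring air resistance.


H = (v0*sin(theta))^2 / (2g) = (40*sin(49°))^2 / (2*9.81) = 46.45 m

46.45 m


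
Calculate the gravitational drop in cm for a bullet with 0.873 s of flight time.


drop = 0.5*g*t^2 = 0.5*9.81*0.873^2 = 3.73824 m ≈ 373.8 cm

373.8 cm


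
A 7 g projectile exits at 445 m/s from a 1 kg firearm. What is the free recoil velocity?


v_recoil = m_p * v_p / m_gun = 0.007 * 445 / 1 = 3.115 m/s

3.115 m/s


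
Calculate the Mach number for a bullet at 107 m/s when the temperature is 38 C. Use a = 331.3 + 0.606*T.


a = 331.3 + 0.606*(38) = 354.328 m/s
M = v/a = 107/354.328 = 0.302

0.302


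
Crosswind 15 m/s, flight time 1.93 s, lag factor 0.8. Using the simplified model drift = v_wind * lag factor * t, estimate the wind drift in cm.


drift = v_wind * lag * t = 15 * 0.8 * 1.93 = 23.16 m ≈ 2316 cm

2316 cm


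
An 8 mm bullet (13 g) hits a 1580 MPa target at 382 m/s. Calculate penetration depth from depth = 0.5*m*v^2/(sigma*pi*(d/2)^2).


A = pi*(d/2)^2 = pi*(8/2)^2 = 50.2655 mm^2
E = 0.5*m*v^2 = 0.5*0.013*382^2 = 948.506 J
depth = E/(sigma*A) = 948.506 J / (1580 MPa * 50.2655 mm^2) = 948.506/(1580 * 50.2655) m = 0.011943 m ≈ 11.94 mm

11.94 mm


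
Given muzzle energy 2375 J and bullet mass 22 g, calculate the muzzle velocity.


v = sqrt(2*E/m) = sqrt(2*2375/0.022) = 464.7 m/s

464.7 m/s


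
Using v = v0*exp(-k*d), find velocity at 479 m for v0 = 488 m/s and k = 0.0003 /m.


v = v0*exp(-k*d) = 488*exp(-0.0003*479) = 422.7 m/s

422.7 m/s


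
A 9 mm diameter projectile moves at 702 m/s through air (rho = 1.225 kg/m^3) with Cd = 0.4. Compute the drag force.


A = pi*(d/2)^2 = pi*(9/2000)^2 = 6.36173e-05 m^2
Fd = 0.5*Cd*rho*A*v^2 = 0.5*0.4*1.225*6.36173e-05*702^2 = 7.681 N

7.681 N


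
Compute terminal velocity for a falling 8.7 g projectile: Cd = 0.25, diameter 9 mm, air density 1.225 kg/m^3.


A = pi*(d/2)^2 = pi*(9/2000)^2 = 6.36173e-05 m^2
vt = sqrt(2mg/(Cd*rho*A)) = sqrt(2*0.0087*9.81/(0.25 * 1.225 * 6.36173e-05)) = 93.6 m/s

93.6 m/s


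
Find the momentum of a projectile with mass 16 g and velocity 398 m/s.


p = m*v = 0.016*398 = 6.368 kg·m/s

6.368 kg·m/s


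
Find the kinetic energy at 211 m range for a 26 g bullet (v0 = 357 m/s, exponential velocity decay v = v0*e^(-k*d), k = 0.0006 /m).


v = v0*exp(-k*d) = 357*exp(-0.0006*211) = 314.548 m/s
E = 0.5*m*v^2 = 0.5*0.026*314.548^2 = 1286 J

1286 J


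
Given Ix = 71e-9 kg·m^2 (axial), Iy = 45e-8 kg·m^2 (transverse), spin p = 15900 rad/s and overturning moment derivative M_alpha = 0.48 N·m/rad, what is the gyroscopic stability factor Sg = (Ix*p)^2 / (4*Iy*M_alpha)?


Sg = Ix^2 * p^2 / (4 * Iy * M_alpha) = (71e-9)^2 * 15900^2 / (4 * 45e-8 * 0.48) = 1.475

1.475


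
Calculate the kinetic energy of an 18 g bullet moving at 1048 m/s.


E = 0.5*m*v^2 = 0.5*0.018*1048^2 = 9885 J

9885 J


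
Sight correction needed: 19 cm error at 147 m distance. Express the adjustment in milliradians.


1 mrad subtends 1 cm per 10 m of range, so adj = error_cm / (dist_m / 10) = 19 / (147/10) = 1.293 mrad

1.293 mrad


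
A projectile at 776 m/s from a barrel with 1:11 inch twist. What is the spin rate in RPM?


twist_m = 11*0.0254 = 0.2794 m
spin = v/twist = 776/0.2794 = 2777.38 rev/s
RPM = spin*60 = 2777.38*60 ≈ 166643 RPM

166643 RPM


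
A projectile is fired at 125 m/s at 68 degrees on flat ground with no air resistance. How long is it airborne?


T = 2*v0*sin(theta)/g = 2*125*sin(68°)/9.81 = 23.63 s

23.63 s


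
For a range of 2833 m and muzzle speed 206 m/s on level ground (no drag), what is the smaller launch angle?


sin(2*theta) = R*g/v0^2 = 2833*9.81/206^2 = 0.654909, theta = arcsin(0.654909)/2 = 20.46°

20.46 degrees


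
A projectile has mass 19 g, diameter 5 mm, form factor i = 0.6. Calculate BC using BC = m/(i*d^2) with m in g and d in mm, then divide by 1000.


BC = m/(i*d^2*1000) = 19/(0.6 * 5^2 * 1000) = 0.001267

0.001267


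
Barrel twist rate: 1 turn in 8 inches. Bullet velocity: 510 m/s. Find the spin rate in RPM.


twist_m = 8*0.0254 = 0.2032 m
spin = v/twist = 510/0.2032 = 2509.843 rev/s
RPM = spin*60 = 2509.843*60 ≈ 150591 RPM

150591 RPM


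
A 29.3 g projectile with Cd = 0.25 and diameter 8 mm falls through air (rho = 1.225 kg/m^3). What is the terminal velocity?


A = pi*(d/2)^2 = pi*(8/2000)^2 = 5.02655e-05 m^2
vt = sqrt(2mg/(Cd*rho*A)) = sqrt(2*0.0293*9.81/(0.25 * 1.225 * 5.02655e-05)) = 193.2 m/s

193.2 m/s


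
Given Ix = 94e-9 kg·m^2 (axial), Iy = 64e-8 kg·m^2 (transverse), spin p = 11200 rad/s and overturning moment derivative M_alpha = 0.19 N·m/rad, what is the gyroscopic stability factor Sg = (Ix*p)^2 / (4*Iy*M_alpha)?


Sg = Ix^2 * p^2 / (4 * Iy * M_alpha) = (94e-9)^2 * 11200^2 / (4 * 64e-8 * 0.19) = 2.279

2.279


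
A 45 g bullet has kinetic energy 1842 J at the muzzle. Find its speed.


v = sqrt(2*E/m) = sqrt(2*1842/0.045) = 286.1 m/s

286.1 m/s


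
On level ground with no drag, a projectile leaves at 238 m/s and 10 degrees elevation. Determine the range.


R = v0^2 * sin(2*theta) / g = 238^2 * sin(2*10°) / 9.81 = 1975 m

1975 m


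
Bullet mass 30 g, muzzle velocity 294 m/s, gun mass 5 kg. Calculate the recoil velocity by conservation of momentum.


v_recoil = m_p * v_p / m_gun = 0.03 * 294 / 5 = 1.764 m/s

1.764 m/s


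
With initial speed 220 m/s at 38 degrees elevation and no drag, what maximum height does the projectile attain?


H = (v0*sin(theta))^2 / (2g) = (220*sin(38°))^2 / (2*9.81) = 935 m

935 m


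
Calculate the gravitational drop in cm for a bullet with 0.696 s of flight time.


drop = 0.5*g*t^2 = 0.5*9.81*0.696^2 = 2.37606 m ≈ 237.6 cm

237.6 cm


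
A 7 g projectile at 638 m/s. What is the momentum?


p = m*v = 0.007*638 = 4.466 kg·m/s

4.466 kg·m/s


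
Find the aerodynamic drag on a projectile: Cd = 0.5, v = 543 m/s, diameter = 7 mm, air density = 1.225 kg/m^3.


A = pi*(d/2)^2 = pi*(7/2000)^2 = 3.84845e-05 m^2
Fd = 0.5*Cd*rho*A*v^2 = 0.5*0.5*1.225*3.84845e-05*543^2 = 3.475 N

3.475 N


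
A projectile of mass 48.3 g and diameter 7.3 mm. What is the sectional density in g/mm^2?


SD = m/d^2 = 48.3/7.3^2 = 0.9064 g/mm^2

0.9064 g/mm^2


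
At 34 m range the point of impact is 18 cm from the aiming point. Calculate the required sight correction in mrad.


1 mrad subtends 1 cm per 10 m of range, so adj = error_cm / (dist_m / 10) = 18 / (34/10) = 5.294 mrad

5.294 mrad


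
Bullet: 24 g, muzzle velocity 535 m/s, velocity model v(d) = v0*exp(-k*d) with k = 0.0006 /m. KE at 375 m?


v = v0*exp(-k*d) = 535*exp(-0.0006*375) = 427.206 m/s
E = 0.5*m*v^2 = 0.5*0.024*427.206^2 = 2190 J

2190 J


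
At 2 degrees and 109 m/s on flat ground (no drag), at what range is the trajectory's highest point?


R = v0^2*sin(2*theta)/g = 109^2*sin(2*2°)/9.81 = 84.4828 m
apex_dist = R/2 = 84.4828/2 = 42.24 m

42.24 m


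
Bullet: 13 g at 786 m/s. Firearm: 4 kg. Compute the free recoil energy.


v_r = m_p*v_p/m_gun = 0.013*786/4 = 2.5545 m/s, E_r = 0.5*m_gun*v_r^2 = 0.5*4*2.5545^2 = 13.05 J

13.05 J


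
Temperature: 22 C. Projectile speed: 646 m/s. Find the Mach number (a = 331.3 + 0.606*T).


a = 331.3 + 0.606*(22) = 344.632 m/s
M = v/a = 646/344.632 = 1.874

1.874


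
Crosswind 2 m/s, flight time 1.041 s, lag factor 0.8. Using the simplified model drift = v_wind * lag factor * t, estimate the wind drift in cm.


drift = v_wind * lag * t = 2 * 0.8 * 1.041 = 1.6656 m ≈ 166.6 cm

166.6 cm


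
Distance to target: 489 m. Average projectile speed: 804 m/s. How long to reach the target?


t = d/v = 489/804 = 0.6082 s

0.6082 s


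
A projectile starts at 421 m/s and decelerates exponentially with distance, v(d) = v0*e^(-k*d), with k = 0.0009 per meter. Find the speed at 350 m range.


v = v0*exp(-k*d) = 421*exp(-0.0009*350) = 307.2 m/s

307.2 m/s


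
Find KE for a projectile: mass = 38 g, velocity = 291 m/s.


E = 0.5*m*v^2 = 0.5*0.038*291^2 = 1609 J

1609 J


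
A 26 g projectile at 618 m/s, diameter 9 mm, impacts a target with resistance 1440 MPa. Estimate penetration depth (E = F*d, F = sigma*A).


A = pi*(d/2)^2 = pi*(9/2)^2 = 63.6173 mm^2
E = 0.5*m*v^2 = 0.5*0.026*618^2 = 4965.01 J
depth = E/(sigma*A) = 4965.01 J / (1440 MPa * 63.6173 mm^2) = 4965.01/(1440 * 63.6173) m = 0.054198 m ≈ 54.2 mm

54.2 mm


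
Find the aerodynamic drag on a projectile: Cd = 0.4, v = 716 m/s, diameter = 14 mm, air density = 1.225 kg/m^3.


A = pi*(d/2)^2 = pi*(14/2000)^2 = 1.53938e-04 m^2
Fd = 0.5*Cd*rho*A*v^2 = 0.5*0.4*1.225*1.53938e-04*716^2 = 19.33 N

19.33 N


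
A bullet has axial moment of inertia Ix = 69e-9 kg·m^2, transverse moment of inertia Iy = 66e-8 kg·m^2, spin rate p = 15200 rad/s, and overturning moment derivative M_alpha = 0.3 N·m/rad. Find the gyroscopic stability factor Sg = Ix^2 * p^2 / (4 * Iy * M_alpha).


Sg = Ix^2 * p^2 / (4 * Iy * M_alpha) = (69e-9)^2 * 15200^2 / (4 * 66e-8 * 0.3) = 1.389

1.389


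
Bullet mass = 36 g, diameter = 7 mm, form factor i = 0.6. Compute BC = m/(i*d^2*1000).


BC = m/(i*d^2*1000) = 36/(0.6 * 7^2 * 1000) = 0.001224

0.001224


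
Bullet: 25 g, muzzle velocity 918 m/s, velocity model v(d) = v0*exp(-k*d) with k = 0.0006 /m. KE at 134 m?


v = v0*exp(-k*d) = 918*exp(-0.0006*134) = 847.082 m/s
E = 0.5*m*v^2 = 0.5*0.025*847.082^2 = 8969 J

8969 J


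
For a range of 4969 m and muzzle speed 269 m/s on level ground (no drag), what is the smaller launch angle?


sin(2*theta) = R*g/v0^2 = 4969*9.81/269^2 = 0.673649, theta = arcsin(0.673649)/2 = 21.17°

21.17 degrees


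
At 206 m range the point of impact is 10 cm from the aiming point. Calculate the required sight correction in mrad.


1 mrad subtends 1 cm per 10 m of range, so adj = error_cm / (dist_m / 10) = 10 / (206/10) = 0.4854 mrad

0.4854 mrad


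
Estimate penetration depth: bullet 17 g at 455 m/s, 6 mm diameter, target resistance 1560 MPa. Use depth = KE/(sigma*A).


A = pi*(d/2)^2 = pi*(6/2)^2 = 28.2743 mm^2
E = 0.5*m*v^2 = 0.5*0.017*455^2 = 1759.71 J
depth = E/(sigma*A) = 1759.71 J / (1560 MPa * 28.2743 mm^2) = 1759.71/(1560 * 28.2743) m = 0.0398956 m ≈ 39.9 mm

39.9 mm


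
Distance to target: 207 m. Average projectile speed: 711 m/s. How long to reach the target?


t = d/v = 207/711 = 0.2911 s

0.2911 s


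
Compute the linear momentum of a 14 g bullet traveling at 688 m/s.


p = m*v = 0.014*688 = 9.632 kg·m/s

9.632 kg·m/s


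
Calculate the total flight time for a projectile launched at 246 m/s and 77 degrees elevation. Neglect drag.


T = 2*v0*sin(theta)/g = 2*246*sin(77°)/9.81 = 48.87 s

48.87 s


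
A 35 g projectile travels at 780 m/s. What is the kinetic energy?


E = 0.5*m*v^2 = 0.5*0.035*780^2 = 10647 J

10647 J


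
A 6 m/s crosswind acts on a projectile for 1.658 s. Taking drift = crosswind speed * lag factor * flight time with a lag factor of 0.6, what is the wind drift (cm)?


drift = v_wind * lag * t = 6 * 0.6 * 1.658 = 5.9688 m ≈ 596.9 cm

596.9 cm


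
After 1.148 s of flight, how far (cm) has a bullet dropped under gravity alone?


drop = 0.5*g*t^2 = 0.5*9.81*1.148^2 = 6.46432 m ≈ 646.4 cm

646.4 cm


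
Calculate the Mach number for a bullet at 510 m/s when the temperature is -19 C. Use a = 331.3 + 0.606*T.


a = 331.3 + 0.606*(-19) = 319.786 m/s
M = v/a = 510/319.786 = 1.595

1.595


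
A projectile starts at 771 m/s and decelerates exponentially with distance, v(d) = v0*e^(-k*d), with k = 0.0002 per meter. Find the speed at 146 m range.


v = v0*exp(-k*d) = 771*exp(-0.0002*146) = 748.8 m/s

748.8 m/s


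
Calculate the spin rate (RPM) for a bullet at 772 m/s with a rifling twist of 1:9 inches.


twist_m = 9*0.0254 = 0.2286 m
spin = v/twist = 772/0.2286 = 3377.078 rev/s
RPM = spin*60 = 3377.078*60 ≈ 202625 RPM

202625 RPM


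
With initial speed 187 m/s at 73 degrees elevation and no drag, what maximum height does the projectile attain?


H = (v0*sin(theta))^2 / (2g) = (187*sin(73°))^2 / (2*9.81) = 1630 m

1630 m
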